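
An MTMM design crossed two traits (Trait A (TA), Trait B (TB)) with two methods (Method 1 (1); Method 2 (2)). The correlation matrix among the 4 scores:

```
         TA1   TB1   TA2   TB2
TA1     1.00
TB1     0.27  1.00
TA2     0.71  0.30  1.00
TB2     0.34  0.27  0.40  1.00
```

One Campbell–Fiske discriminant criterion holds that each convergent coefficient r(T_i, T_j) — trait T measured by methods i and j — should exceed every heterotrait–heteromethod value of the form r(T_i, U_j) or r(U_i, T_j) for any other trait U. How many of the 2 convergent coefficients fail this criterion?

Checking each validity diagonal entry against its comparison values:
TA (methods 1·2): 0.71 vs {0.34, 0.30} → pass.
TB (methods 1·2): 0.27 vs {0.30, 0.34} → fail.
1 of 2 fail.

1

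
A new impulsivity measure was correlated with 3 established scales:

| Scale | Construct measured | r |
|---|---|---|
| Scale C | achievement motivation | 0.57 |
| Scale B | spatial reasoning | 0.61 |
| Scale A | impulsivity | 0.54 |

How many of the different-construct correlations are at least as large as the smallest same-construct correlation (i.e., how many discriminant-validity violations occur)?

2

Convergent (same construct = impulsivity): Scale A.
Smallest convergent = 0.54. Discriminant values: 0.57, 0.61; count ≥ 0.54 → 2.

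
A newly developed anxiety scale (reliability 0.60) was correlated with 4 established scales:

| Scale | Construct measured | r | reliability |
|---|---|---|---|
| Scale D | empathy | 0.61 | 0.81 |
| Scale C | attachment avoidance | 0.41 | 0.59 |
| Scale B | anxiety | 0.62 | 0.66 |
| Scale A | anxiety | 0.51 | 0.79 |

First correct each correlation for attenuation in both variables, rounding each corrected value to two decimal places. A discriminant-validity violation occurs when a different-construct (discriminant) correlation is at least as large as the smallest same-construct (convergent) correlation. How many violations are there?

Disattenuated r (r / √(r_scale · r_new)):
  Scale D (disc): 0.61 / √(0.81·0.60) = 0.88
  Scale C (disc): 0.41 / √(0.59·0.60) = 0.69
  Scale B (conv): 0.62 / √(0.66·0.60) = 0.99
  Scale A (conv): 0.51 / √(0.79·0.60) = 0.74
Smallest convergent = 0.74. Discriminant values: 0.88, 0.69; count ≥ 0.74 → 1.

1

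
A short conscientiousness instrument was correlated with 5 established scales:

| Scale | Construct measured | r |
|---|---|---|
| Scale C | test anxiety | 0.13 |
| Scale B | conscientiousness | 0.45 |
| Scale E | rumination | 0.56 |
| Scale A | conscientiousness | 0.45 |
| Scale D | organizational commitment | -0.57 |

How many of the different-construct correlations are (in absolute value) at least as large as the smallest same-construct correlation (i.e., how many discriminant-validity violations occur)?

2

Convergent (same construct = conscientiousness): Scale B, Scale A.
Smallest convergent = 0.45. Discriminant |r|: 0.13, 0.56, 0.57; count ≥ 0.45 → 2.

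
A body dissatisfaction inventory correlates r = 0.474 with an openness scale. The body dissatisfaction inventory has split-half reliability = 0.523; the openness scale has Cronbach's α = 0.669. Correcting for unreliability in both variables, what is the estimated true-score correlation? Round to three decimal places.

0.801

r_true = r_obs / √(r_xx · r_yy) = 0.474 / √(0.523 × 0.669) = 0.474 / √0.349887 = 0.474 / 0.5915 ≈ 0.801.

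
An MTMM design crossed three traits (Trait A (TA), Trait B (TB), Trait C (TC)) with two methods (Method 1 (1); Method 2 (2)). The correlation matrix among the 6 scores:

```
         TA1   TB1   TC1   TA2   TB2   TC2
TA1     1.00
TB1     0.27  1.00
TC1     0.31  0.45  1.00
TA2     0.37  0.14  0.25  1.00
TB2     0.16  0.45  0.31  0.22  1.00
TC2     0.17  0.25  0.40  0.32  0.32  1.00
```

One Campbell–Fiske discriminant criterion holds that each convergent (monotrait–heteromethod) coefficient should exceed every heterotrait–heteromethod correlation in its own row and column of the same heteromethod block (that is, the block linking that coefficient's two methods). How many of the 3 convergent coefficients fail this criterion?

0

Convergent coefficients and their comparison sets:
TA (methods 1·2): 0.37 vs {0.16, 0.14, 0.17, 0.25} → pass.
TB (methods 1·2): 0.45 vs {0.14, 0.16, 0.25, 0.31} → pass.
TC (methods 1·2): 0.40 vs {0.25, 0.17, 0.31, 0.25} → pass.
0 of 3 fail.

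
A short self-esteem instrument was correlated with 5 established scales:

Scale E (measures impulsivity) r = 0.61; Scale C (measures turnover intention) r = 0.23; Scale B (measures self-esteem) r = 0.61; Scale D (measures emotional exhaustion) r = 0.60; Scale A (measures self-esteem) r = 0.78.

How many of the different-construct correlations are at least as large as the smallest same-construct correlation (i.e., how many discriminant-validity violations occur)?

1

Convergent (same construct = self-esteem): Scale B, Scale A.
Smallest convergent = 0.61. Discriminant values: 0.61, 0.23, 0.60; count ≥ 0.61 → 1.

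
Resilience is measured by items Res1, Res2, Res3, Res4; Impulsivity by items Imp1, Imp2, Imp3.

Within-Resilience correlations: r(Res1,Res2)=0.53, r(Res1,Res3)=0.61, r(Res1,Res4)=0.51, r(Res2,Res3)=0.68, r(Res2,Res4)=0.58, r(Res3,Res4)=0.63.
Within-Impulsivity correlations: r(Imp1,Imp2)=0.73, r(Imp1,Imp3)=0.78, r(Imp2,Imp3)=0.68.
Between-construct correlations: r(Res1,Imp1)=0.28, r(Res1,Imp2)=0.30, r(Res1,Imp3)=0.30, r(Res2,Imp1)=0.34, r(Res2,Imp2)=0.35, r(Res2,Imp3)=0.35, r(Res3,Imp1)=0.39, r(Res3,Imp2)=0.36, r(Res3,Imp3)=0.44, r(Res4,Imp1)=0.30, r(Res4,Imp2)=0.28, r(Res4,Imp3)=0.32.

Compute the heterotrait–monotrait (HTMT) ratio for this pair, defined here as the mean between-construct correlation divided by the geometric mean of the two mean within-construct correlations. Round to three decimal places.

Mean heterotrait r = 4.01/12 = 0.3342.
Mean within-Res = 3.54/6 = 0.5900; mean within-Imp = 2.19/3 = 0.7300.
Geometric mean = √(0.5900 × 0.7300) = 0.6563.
HTMT = 0.3342 / 0.6563 = 0.509.

0.509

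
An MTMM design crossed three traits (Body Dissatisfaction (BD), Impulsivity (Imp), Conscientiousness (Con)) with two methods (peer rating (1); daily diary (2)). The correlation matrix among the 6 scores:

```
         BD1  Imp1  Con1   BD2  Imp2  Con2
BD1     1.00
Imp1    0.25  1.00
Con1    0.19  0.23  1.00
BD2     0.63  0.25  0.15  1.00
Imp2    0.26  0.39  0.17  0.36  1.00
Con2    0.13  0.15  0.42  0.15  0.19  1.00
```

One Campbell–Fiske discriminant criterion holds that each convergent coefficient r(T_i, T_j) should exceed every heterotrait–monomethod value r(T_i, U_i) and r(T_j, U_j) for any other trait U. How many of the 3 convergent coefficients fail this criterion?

Each convergent coefficient versus the relevant comparison correlations:
BD (methods 1·2): 0.63 vs {0.25, 0.36, 0.19, 0.15} → pass.
Imp (methods 1·2): 0.39 vs {0.25, 0.36, 0.23, 0.19} → pass.
Con (methods 1·2): 0.42 vs {0.19, 0.15, 0.23, 0.19} → pass.
0 of 3 fail.

0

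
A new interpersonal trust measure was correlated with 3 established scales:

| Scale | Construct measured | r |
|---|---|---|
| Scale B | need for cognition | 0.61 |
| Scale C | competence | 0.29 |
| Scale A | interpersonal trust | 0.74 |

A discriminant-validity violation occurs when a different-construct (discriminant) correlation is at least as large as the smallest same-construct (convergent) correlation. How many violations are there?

0

Convergent (same construct = interpersonal trust): Scale A.
Smallest convergent = 0.74. Discriminant values: 0.61, 0.29; count ≥ 0.74 → 0.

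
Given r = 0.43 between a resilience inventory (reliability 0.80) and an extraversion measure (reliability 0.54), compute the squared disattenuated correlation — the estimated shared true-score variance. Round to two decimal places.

Disattenuated r = 0.43 / √(0.80 × 0.54) = 0.43 / 0.6573 = 0.6542.
Shared true-score variance = 0.6542² = 0.4280 ≈ 0.43.

0.43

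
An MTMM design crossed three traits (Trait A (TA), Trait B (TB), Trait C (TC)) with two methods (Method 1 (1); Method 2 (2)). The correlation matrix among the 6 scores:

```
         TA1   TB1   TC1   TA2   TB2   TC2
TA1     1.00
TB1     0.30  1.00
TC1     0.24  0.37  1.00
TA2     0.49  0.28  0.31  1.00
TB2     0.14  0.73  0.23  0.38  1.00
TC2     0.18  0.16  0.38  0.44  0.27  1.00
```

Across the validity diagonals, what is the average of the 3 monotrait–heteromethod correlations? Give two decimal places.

Convergent values: 0.49, 0.73, 0.38; mean = 1.60/3 = 0.53.

0.53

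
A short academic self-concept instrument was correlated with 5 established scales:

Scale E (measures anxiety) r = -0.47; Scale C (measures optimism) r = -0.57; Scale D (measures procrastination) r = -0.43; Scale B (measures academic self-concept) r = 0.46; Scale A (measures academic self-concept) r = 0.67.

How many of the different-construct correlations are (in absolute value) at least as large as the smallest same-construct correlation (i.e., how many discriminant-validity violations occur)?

2

Convergent (same construct = academic self-concept): Scale B, Scale A.
Smallest convergent = 0.46. Discriminant |r|: 0.47, 0.57, 0.43; count ≥ 0.46 → 2.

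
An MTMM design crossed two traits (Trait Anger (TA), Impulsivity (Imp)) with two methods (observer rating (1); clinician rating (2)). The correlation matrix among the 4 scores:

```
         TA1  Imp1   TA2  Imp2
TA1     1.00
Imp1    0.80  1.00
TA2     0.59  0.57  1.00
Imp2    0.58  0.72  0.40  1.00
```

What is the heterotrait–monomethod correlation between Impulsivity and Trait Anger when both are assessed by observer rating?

0.80

Different traits, same method: r(Imp1, TA1) = 0.80.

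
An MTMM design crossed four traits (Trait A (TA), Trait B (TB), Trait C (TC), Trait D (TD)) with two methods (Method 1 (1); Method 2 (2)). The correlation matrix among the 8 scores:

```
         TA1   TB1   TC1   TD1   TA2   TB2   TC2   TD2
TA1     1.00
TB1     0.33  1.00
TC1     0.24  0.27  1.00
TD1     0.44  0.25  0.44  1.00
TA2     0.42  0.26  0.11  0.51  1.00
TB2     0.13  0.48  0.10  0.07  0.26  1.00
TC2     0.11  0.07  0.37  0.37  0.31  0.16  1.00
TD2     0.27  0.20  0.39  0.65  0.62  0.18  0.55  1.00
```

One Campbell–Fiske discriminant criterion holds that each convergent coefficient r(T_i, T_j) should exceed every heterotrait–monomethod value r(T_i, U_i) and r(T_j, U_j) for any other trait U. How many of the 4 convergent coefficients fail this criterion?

Checking each validity diagonal entry against its comparison values:
TA (methods 1·2): 0.42 vs {0.33, 0.26, 0.24, 0.31, 0.44, 0.62} → fail.
TB (methods 1·2): 0.48 vs {0.33, 0.26, 0.27, 0.16, 0.25, 0.18} → pass.
TC (methods 1·2): 0.37 vs {0.24, 0.31, 0.27, 0.16, 0.44, 0.55} → fail.
TD (methods 1·2): 0.65 vs {0.44, 0.62, 0.25, 0.18, 0.44, 0.55} → pass.
2 of 4 fail.

2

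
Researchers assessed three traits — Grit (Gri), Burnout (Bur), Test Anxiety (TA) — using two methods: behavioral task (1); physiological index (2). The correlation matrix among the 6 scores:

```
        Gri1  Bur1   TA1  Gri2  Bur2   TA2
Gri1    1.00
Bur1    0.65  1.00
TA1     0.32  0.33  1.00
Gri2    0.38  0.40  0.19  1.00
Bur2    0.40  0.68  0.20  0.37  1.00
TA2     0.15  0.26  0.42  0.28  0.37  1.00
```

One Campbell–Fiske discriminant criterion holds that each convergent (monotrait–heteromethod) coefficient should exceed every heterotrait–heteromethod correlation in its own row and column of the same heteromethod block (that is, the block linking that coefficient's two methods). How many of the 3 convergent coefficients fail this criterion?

Each convergent coefficient versus the relevant comparison correlations:
Gri (methods 1·2): 0.38 vs {0.40, 0.40, 0.15, 0.19} → fail.
Bur (methods 1·2): 0.68 vs {0.40, 0.40, 0.26, 0.20} → pass.
TA (methods 1·2): 0.42 vs {0.19, 0.15, 0.20, 0.26} → pass.
1 of 3 fail.

1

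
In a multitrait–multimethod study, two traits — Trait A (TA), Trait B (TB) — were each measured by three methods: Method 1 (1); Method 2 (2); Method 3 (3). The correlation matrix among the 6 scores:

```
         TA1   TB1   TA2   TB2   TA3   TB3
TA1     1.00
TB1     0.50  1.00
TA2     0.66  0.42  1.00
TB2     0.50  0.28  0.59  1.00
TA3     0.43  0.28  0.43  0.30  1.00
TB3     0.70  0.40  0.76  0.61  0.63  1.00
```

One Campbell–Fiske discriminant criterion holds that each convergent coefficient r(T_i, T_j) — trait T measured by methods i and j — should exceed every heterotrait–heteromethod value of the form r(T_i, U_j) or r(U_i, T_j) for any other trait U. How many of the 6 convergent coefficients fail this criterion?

Convergent coefficients and their comparison sets:
TA (methods 1·2): 0.66 vs {0.50, 0.42} → pass.
TA (methods 1·3): 0.43 vs {0.70, 0.28} → fail.
TA (methods 2·3): 0.43 vs {0.76, 0.30} → fail.
TB (methods 1·2): 0.28 vs {0.42, 0.50} → fail.
TB (methods 1·3): 0.40 vs {0.28, 0.70} → fail.
TB (methods 2·3): 0.61 vs {0.30, 0.76} → fail.
5 of 6 fail.

5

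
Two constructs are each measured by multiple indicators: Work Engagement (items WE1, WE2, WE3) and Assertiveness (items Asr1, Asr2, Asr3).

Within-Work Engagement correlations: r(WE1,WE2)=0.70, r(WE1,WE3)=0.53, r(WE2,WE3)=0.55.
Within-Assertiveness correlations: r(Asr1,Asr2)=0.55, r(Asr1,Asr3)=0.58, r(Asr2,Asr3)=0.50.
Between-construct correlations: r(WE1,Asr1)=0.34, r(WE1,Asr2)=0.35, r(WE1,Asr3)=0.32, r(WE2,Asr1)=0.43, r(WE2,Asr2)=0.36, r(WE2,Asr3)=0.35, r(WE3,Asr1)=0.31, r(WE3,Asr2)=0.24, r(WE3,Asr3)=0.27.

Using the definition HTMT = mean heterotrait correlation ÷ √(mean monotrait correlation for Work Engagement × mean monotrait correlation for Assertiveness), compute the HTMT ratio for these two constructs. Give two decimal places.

0.58

Mean between = 2.97/9 = 0.3300.
Mean within-WE = 1.78/3 = 0.5933; mean within-Asr = 1.63/3 = 0.5433.
Geometric mean = √(0.5933 × 0.5433) = 0.5677.
HTMT = 0.3300 / 0.5677 = 0.58.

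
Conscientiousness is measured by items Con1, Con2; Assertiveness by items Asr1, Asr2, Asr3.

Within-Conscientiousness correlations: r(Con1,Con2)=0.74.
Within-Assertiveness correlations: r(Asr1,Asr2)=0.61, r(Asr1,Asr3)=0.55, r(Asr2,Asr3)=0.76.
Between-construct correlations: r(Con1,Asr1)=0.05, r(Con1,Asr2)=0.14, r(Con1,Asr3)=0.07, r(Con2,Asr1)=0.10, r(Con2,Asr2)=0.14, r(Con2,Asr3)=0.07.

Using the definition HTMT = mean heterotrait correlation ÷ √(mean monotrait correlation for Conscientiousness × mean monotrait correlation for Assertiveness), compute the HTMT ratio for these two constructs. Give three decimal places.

Between-construct mean = 0.57/6 = 0.0950.
Mean within-Con = 0.74/1 = 0.7400; mean within-Asr = 1.92/3 = 0.6400.
Geometric mean = √(0.7400 × 0.6400) = 0.6882.
HTMT = 0.0950 / 0.6882 = 0.138.

0.138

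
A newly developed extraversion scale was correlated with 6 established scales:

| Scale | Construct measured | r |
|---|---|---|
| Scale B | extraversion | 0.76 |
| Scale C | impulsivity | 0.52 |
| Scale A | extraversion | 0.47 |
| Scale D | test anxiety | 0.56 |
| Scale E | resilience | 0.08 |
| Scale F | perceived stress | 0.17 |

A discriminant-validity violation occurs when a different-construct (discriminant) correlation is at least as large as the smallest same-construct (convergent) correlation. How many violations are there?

2

Convergent (same construct = extraversion): Scale B, Scale A.
Smallest convergent = 0.47. Discriminant values: 0.52, 0.56, 0.08, 0.17; count ≥ 0.47 → 2.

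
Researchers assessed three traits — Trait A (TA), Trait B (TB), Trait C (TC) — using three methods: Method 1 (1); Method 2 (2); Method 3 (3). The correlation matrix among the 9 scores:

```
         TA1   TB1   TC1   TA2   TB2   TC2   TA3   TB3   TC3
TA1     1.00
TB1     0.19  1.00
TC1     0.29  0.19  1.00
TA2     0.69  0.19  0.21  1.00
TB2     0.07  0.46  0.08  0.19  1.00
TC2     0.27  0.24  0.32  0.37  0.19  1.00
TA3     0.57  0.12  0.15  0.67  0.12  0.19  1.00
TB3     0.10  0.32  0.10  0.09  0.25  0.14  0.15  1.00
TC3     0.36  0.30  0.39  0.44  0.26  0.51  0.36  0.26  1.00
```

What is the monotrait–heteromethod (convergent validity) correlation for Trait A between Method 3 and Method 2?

0.67

Same trait (TA), different methods: r(TA3, TA2) = 0.67.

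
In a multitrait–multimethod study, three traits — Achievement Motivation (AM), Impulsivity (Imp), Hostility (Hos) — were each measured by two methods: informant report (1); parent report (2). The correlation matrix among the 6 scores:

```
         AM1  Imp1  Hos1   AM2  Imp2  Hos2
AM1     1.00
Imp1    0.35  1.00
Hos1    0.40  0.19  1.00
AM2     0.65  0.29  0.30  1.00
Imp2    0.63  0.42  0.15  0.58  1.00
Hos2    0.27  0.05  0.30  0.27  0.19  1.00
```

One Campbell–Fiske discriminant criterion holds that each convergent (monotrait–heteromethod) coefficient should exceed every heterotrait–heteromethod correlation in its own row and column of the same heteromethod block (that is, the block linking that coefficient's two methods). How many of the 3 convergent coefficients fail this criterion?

Each convergent coefficient versus the relevant comparison correlations:
AM (methods 1·2): 0.65 vs {0.63, 0.29, 0.27, 0.30} → pass.
Imp (methods 1·2): 0.42 vs {0.29, 0.63, 0.05, 0.15} → fail.
Hos (methods 1·2): 0.30 vs {0.30, 0.27, 0.15, 0.05} → fail.
2 of 3 fail.

2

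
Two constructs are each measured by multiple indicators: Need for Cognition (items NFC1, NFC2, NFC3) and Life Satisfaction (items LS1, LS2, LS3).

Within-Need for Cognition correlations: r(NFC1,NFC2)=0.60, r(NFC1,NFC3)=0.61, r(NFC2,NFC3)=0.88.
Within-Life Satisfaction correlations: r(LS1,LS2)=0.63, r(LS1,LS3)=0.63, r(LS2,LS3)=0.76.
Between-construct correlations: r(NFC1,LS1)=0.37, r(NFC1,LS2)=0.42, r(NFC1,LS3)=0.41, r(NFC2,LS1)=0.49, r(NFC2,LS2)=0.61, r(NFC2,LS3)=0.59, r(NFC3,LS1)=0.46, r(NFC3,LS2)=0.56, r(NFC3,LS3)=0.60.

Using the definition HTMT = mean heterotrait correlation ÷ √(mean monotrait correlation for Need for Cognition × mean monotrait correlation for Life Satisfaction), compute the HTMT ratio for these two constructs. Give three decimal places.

0.732

Between-construct mean = 4.51/9 = 0.5011.
Mean within-NFC = 2.09/3 = 0.6967; mean within-LS = 2.02/3 = 0.6733.
Geometric mean = √(0.6967 × 0.6733) = 0.6849.
HTMT = 0.5011 / 0.6849 = 0.732.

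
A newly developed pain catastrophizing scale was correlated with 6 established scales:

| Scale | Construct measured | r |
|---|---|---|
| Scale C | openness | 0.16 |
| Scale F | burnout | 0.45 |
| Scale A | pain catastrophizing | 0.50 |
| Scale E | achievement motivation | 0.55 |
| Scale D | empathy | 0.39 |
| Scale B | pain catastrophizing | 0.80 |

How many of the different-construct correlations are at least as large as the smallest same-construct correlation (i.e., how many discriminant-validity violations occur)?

Convergent (same construct = pain catastrophizing): Scale A, Scale B.
Smallest convergent = 0.50. Discriminant values: 0.16, 0.45, 0.55, 0.39; count ≥ 0.50 → 1.

1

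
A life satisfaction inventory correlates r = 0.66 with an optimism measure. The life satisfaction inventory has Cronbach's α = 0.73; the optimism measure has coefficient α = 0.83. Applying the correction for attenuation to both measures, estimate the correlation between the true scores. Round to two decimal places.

0.85

r_true = r_obs / √(r_xx · r_yy) = 0.66 / √(0.73 × 0.83) = 0.66 / √0.6059 = 0.66 / 0.7784 ≈ 0.85.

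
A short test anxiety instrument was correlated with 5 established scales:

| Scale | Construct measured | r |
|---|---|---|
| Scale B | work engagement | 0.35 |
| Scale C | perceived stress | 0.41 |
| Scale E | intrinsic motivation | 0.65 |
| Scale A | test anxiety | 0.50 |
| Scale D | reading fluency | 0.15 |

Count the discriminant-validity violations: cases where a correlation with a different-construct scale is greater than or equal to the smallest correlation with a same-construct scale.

Convergent (same construct = test anxiety): Scale A.
Smallest convergent = 0.50. Discriminant values: 0.35, 0.41, 0.65, 0.15; count ≥ 0.50 → 1.

1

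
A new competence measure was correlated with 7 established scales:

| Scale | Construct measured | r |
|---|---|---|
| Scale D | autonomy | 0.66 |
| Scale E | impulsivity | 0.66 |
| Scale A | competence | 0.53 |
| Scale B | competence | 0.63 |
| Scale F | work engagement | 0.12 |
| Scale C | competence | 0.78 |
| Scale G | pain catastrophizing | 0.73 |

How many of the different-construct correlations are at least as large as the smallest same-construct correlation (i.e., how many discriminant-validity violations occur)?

3

Convergent (same construct = competence): Scale A, Scale B, Scale C.
Smallest convergent = 0.53. Discriminant values: 0.66, 0.66, 0.12, 0.73; count ≥ 0.53 → 3.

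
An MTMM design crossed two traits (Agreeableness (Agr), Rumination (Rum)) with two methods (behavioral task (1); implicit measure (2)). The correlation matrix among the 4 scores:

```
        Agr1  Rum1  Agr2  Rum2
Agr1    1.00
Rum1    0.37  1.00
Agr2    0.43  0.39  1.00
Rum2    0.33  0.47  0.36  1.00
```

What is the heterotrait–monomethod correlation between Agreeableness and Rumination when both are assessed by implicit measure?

0.36

Different traits, same method: r(Agr2, Rum2) = 0.36.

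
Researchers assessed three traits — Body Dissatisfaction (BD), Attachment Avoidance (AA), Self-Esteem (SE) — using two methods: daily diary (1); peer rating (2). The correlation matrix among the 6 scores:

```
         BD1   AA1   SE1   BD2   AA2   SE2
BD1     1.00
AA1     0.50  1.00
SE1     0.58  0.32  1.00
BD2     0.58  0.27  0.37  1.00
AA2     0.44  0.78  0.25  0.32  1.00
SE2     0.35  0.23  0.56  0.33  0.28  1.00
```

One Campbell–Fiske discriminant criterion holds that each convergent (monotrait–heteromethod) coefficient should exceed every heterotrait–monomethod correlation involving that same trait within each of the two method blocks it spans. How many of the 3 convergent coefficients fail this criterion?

Each convergent coefficient versus the relevant comparison correlations:
BD (methods 1·2): 0.58 vs {0.50, 0.32, 0.58, 0.33} → fail.
AA (methods 1·2): 0.78 vs {0.50, 0.32, 0.32, 0.28} → pass.
SE (methods 1·2): 0.56 vs {0.58, 0.33, 0.32, 0.28} → fail.
2 of 3 fail.

2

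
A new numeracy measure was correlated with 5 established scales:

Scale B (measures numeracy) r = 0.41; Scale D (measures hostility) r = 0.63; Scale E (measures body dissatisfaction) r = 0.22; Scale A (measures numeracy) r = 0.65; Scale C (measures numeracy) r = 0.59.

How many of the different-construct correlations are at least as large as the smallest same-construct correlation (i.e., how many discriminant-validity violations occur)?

1

Convergent (same construct = numeracy): Scale B, Scale A, Scale C.
Smallest convergent = 0.41. Discriminant values: 0.63, 0.22; count ≥ 0.41 → 1.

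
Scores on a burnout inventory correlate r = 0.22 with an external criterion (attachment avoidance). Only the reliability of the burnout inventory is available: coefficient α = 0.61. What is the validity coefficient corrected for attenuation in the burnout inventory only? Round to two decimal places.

Single correction: r_c = r_obs / √r_xx = 0.22 / √0.61 = 0.22 / 0.7810 ≈ 0.28.

0.28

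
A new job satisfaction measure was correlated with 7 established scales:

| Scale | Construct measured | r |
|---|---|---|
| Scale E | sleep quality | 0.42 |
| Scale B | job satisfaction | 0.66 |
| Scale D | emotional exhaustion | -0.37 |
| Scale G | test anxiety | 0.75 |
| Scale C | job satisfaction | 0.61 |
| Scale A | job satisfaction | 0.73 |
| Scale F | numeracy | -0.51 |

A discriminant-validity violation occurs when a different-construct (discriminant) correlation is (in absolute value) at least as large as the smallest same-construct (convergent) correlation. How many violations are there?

Convergent (same construct = job satisfaction): Scale B, Scale C, Scale A.
Smallest convergent = 0.61. Discriminant |r|: 0.42, 0.37, 0.75, 0.51; count ≥ 0.61 → 1.

1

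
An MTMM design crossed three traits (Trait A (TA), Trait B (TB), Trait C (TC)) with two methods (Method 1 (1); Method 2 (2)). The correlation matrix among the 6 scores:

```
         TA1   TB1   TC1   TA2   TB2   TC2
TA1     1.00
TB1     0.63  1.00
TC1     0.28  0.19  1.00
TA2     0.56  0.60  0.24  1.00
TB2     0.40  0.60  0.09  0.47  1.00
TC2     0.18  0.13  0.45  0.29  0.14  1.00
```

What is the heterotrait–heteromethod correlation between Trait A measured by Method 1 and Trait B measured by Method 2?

Different traits and methods: r(TA1, TB2) = 0.40.

0.40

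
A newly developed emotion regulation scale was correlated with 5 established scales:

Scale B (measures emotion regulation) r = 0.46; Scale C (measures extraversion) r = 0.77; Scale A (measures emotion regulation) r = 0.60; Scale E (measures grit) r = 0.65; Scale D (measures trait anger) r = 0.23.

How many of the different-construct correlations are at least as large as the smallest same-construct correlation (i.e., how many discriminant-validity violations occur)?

2

Convergent (same construct = emotion regulation): Scale B, Scale A.
Smallest convergent = 0.46. Discriminant values: 0.77, 0.65, 0.23; count ≥ 0.46 → 2.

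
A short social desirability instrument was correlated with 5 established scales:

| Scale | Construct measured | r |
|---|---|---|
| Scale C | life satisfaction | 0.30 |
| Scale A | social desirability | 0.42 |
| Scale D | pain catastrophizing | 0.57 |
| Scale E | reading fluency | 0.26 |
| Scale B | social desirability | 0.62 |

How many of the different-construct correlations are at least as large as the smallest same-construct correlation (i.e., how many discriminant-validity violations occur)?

1

Convergent (same construct = social desirability): Scale A, Scale B.
Smallest convergent = 0.42. Discriminant values: 0.30, 0.57, 0.26; count ≥ 0.42 → 1.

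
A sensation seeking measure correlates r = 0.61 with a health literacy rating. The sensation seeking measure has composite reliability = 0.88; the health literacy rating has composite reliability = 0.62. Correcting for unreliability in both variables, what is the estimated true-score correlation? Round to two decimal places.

0.83

r_true = r_obs / √(r_xx · r_yy) = 0.61 / √(0.88 × 0.62) = 0.61 / √0.5456 = 0.61 / 0.7386 ≈ 0.83.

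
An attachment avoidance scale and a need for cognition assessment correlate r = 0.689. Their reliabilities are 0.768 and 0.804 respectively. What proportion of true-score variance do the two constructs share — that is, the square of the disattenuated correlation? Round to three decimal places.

0.769

Disattenuated r = 0.689 / √(0.768 × 0.804) = 0.689 / 0.7858 = 0.8768.
Shared true-score variance = 0.8768² = 0.7688 ≈ 0.769.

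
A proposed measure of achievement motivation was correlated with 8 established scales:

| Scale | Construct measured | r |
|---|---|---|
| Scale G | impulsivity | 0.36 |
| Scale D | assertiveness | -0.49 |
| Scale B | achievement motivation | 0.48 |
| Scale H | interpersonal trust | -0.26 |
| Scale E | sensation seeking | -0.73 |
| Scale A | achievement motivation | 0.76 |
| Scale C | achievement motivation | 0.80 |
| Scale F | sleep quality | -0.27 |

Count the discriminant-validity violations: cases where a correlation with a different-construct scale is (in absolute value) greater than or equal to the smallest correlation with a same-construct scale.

Convergent (same construct = achievement motivation): Scale B, Scale A, Scale C.
Smallest convergent = 0.48. Discriminant |r|: 0.36, 0.49, 0.26, 0.73, 0.27; count ≥ 0.48 → 2.

2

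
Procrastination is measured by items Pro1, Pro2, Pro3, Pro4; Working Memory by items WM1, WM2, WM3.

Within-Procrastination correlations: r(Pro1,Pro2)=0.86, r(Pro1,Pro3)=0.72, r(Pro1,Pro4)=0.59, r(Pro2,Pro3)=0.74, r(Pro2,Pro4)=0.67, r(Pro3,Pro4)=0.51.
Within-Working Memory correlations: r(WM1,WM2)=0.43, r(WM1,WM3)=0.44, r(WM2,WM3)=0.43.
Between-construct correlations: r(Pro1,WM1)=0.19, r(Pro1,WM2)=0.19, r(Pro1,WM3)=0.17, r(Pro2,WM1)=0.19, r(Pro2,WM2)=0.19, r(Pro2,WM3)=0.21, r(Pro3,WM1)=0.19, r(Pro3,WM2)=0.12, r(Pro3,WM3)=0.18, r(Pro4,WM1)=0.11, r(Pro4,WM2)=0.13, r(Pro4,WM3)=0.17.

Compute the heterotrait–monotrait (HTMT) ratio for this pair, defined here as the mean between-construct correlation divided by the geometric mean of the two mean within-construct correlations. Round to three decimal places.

0.313

Mean between = 2.04/12 = 0.1700.
Mean within-Pro = 4.09/6 = 0.6817; mean within-WM = 1.30/3 = 0.4333.
Geometric mean = √(0.6817 × 0.4333) = 0.5435.
HTMT = 0.1700 / 0.5435 = 0.313.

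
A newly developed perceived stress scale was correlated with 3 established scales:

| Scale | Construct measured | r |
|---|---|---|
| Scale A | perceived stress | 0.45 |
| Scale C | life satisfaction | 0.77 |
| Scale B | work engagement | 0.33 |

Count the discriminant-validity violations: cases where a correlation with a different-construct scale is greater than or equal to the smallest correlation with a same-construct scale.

1

Convergent (same construct = perceived stress): Scale A.
Smallest convergent = 0.45. Discriminant values: 0.77, 0.33; count ≥ 0.45 → 1.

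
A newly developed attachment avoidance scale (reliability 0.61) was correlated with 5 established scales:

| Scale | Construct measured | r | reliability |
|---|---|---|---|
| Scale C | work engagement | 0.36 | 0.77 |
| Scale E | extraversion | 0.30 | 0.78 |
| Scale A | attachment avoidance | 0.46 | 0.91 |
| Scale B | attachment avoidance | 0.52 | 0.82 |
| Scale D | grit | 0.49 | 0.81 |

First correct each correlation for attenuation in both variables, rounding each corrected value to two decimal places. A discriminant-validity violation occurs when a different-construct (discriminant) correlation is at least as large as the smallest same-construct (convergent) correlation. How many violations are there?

1

Disattenuated r (r / √(r_scale · r_new)):
  Scale C (disc): 0.36 / √(0.77·0.61) = 0.53
  Scale E (disc): 0.30 / √(0.78·0.61) = 0.43
  Scale A (conv): 0.46 / √(0.91·0.61) = 0.62
  Scale B (conv): 0.52 / √(0.82·0.61) = 0.74
  Scale D (disc): 0.49 / √(0.81·0.61) = 0.70
Smallest convergent = 0.62. Discriminant values: 0.53, 0.43, 0.70; count ≥ 0.62 → 1.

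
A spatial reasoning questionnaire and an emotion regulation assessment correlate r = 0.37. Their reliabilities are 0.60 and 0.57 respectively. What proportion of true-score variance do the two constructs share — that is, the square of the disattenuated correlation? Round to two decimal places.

0.40

Disattenuated r = 0.37 / √(0.60 × 0.57) = 0.37 / 0.5848 = 0.6327.
Shared true-score variance = 0.6327² = 0.4003 ≈ 0.40.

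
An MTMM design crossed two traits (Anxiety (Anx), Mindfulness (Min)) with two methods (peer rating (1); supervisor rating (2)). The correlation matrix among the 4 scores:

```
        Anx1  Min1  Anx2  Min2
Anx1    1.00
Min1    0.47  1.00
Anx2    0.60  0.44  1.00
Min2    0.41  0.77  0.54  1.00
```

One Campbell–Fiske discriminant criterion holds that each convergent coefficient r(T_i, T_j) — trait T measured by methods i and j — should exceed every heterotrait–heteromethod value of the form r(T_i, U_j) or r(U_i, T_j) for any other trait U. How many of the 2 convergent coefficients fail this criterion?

0

Checking each validity diagonal entry against its comparison values:
Anx (methods 1·2): 0.60 vs {0.41, 0.44} → pass.
Min (methods 1·2): 0.77 vs {0.44, 0.41} → pass.
0 of 2 fail.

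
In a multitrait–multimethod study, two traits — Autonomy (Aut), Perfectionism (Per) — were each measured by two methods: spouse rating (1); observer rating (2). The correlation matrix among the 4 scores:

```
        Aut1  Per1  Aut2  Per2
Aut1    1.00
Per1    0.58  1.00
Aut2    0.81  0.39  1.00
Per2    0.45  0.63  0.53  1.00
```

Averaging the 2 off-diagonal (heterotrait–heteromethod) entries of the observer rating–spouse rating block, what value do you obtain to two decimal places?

HTHM values (method 2 × method 1): 0.39, 0.45; mean = 0.84/2 = 0.42.

0.42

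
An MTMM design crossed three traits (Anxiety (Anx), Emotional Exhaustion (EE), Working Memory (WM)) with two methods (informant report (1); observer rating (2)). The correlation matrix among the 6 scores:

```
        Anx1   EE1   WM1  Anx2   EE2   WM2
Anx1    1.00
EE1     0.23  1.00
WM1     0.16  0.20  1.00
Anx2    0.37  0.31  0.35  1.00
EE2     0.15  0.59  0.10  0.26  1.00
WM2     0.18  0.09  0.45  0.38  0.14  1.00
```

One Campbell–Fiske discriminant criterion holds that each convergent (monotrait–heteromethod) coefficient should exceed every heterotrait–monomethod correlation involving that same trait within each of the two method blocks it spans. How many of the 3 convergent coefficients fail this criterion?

1

Each convergent coefficient versus the relevant comparison correlations:
Anx (methods 1·2): 0.37 vs {0.23, 0.26, 0.16, 0.38} → fail.
EE (methods 1·2): 0.59 vs {0.23, 0.26, 0.20, 0.14} → pass.
WM (methods 1·2): 0.45 vs {0.16, 0.38, 0.20, 0.14} → pass.
1 of 3 fail.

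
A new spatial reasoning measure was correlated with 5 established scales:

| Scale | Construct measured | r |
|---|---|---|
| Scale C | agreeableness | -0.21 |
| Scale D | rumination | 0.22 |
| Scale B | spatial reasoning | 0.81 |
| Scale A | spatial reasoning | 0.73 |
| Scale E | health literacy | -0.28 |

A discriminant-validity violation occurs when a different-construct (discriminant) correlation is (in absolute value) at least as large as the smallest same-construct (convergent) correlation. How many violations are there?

Convergent (same construct = spatial reasoning): Scale B, Scale A.
Smallest convergent = 0.73. Discriminant |r|: 0.21, 0.22, 0.28; count ≥ 0.73 → 0.

0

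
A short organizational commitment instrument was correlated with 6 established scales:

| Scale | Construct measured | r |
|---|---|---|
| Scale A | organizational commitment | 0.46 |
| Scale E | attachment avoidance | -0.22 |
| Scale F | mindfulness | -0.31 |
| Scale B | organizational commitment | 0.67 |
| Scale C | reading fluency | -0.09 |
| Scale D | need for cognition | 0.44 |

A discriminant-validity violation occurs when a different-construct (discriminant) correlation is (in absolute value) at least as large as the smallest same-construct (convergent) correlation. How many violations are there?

0

Convergent (same construct = organizational commitment): Scale A, Scale B.
Smallest convergent = 0.46. Discriminant |r|: 0.22, 0.31, 0.09, 0.44; count ≥ 0.46 → 0.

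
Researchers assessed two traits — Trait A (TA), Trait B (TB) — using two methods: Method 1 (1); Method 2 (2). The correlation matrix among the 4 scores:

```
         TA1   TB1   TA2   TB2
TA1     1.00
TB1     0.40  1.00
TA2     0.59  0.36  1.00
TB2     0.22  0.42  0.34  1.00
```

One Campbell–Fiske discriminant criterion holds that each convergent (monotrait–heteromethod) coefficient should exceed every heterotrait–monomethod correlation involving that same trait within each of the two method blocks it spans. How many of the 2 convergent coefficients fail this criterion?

0

Checking each validity diagonal entry against its comparison values:
TA (methods 1·2): 0.59 vs {0.40, 0.34} → pass.
TB (methods 1·2): 0.42 vs {0.40, 0.34} → pass.
0 of 2 fail.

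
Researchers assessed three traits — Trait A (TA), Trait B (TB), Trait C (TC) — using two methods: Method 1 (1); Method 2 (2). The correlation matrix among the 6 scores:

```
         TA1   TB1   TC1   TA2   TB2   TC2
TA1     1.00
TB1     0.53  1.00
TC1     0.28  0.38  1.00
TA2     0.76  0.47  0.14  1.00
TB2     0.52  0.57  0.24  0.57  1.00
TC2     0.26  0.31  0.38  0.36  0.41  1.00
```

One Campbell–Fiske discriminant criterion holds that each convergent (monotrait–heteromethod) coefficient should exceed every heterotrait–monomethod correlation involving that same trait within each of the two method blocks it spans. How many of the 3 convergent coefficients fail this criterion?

2

Convergent coefficients and their comparison sets:
TA (methods 1·2): 0.76 vs {0.53, 0.57, 0.28, 0.36} → pass.
TB (methods 1·2): 0.57 vs {0.53, 0.57, 0.38, 0.41} → fail.
TC (methods 1·2): 0.38 vs {0.28, 0.36, 0.38, 0.41} → fail.
2 of 3 fail.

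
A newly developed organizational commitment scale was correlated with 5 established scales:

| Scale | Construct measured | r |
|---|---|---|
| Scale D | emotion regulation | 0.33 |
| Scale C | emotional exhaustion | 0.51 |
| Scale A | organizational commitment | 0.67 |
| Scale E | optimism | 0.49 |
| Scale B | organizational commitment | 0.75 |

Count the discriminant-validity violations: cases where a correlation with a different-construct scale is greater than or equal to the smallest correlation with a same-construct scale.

Convergent (same construct = organizational commitment): Scale A, Scale B.
Smallest convergent = 0.67. Discriminant values: 0.33, 0.51, 0.49; count ≥ 0.67 → 0.

0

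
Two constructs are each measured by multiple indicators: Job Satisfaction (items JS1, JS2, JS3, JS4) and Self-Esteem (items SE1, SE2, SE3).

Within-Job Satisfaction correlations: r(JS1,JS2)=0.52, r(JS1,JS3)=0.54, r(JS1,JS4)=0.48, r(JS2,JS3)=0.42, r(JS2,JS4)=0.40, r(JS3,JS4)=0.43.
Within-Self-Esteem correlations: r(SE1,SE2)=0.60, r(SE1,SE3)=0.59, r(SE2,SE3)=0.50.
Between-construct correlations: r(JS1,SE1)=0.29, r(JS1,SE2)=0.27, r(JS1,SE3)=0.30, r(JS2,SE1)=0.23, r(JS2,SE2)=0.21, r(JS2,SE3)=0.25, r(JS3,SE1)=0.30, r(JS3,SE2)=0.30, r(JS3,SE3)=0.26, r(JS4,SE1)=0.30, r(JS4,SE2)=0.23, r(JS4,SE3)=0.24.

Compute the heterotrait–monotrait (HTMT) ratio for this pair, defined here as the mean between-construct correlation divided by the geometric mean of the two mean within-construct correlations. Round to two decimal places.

Between-construct mean = 3.18/12 = 0.2650.
Mean within-JS = 2.79/6 = 0.4650; mean within-SE = 1.69/3 = 0.5633.
Geometric mean = √(0.4650 × 0.5633) = 0.5118.
HTMT = 0.2650 / 0.5118 = 0.52.

0.52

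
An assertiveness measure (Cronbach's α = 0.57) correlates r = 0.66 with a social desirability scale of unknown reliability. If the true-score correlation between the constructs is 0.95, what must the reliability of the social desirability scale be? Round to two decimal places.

r_true = r_obs / √(r_xx · r_yy) ⇒ 0.95 = 0.66 / √(0.57 · r_yy).
√(0.57 · r_yy) = 0.66 / 0.95 = 0.6947; 0.57 · r_yy = 0.4826; r_yy = 0.4826 / 0.57 ≈ 0.85.

0.85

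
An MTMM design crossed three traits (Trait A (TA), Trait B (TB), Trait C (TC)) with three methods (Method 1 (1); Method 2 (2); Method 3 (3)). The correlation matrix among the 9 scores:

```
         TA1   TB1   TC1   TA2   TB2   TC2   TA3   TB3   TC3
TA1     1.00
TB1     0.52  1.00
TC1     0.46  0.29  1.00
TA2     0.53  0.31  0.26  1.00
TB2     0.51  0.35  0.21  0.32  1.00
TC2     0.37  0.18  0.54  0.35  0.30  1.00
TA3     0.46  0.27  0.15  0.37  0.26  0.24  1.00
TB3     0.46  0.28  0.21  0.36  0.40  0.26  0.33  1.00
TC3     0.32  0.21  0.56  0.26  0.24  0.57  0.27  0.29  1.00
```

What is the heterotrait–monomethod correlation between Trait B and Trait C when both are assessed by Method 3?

Different traits, same method: r(TB3, TC3) = 0.29.

0.29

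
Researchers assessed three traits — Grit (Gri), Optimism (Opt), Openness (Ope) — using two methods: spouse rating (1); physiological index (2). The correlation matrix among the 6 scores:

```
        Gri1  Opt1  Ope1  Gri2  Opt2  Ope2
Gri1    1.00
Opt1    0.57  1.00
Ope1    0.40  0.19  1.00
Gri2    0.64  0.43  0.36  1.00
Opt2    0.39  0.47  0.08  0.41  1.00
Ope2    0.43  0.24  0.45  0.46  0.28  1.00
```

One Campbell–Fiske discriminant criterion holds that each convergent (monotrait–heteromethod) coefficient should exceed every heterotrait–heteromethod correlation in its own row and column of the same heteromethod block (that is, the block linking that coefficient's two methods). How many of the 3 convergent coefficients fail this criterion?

0

Each convergent coefficient versus the relevant comparison correlations:
Gri (methods 1·2): 0.64 vs {0.39, 0.43, 0.43, 0.36} → pass.
Opt (methods 1·2): 0.47 vs {0.43, 0.39, 0.24, 0.08} → pass.
Ope (methods 1·2): 0.45 vs {0.36, 0.43, 0.08, 0.24} → pass.
0 of 3 fail.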